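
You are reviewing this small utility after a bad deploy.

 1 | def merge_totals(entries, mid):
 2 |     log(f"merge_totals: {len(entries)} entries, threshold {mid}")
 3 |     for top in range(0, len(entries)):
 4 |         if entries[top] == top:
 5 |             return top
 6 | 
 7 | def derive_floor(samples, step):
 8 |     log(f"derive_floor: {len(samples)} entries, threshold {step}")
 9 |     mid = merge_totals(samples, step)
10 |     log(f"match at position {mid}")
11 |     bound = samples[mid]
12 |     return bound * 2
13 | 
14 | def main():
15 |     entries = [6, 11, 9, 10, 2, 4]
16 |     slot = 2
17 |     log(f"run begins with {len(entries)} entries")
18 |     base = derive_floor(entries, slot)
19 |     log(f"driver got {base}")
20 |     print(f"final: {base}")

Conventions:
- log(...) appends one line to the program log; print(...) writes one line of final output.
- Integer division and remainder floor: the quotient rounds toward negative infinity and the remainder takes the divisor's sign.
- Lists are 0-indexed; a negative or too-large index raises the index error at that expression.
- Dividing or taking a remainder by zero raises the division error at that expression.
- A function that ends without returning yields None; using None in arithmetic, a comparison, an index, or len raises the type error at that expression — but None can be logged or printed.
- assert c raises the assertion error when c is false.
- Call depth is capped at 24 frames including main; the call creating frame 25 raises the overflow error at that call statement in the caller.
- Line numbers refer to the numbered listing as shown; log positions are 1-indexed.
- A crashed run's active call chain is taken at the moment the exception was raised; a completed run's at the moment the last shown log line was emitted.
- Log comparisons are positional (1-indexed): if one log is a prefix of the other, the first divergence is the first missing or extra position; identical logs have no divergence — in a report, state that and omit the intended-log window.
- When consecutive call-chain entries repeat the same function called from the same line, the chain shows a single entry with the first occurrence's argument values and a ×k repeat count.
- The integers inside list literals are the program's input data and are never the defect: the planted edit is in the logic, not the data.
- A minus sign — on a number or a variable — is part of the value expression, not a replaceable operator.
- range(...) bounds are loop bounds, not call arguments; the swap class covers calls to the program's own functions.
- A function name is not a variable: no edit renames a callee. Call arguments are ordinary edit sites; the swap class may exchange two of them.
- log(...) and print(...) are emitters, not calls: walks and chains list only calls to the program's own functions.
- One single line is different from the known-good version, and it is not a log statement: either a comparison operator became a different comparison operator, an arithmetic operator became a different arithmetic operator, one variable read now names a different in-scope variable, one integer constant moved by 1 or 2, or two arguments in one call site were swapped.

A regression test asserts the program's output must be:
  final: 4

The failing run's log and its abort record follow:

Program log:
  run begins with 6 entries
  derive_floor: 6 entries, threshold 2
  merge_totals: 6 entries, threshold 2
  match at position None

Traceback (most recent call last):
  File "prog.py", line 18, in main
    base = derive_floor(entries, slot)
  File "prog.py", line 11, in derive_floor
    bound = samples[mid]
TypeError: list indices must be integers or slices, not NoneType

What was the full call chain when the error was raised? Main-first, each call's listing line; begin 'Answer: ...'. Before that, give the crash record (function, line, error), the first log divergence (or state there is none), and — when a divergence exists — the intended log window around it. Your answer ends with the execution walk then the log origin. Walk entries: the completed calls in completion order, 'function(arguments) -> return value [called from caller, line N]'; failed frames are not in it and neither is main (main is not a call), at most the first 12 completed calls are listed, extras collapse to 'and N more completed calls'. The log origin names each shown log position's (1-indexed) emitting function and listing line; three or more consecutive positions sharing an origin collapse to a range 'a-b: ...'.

Answer: main -> derive_floor (called at line 18).
Core observation: The log first diverges at position 4: the faulty run prints 'match at position None' where the working version prints 'match at position 4'.
Crash: derive_floor, line 11, TypeError.
First divergence: position 4 — shown 'match at position None', intended 'match at position 4'.
Intended log window:
  2: derive_floor: 6 entries, threshold 2
  3: merge_totals: 6 entries, threshold 2
  4: match at position 4
  5: driver got 4
Execution walk:
  merge_totals([6, 11, 9, 10, 2, 4], 2) -> None  [called from derive_floor, line 9]
Log origin:
  1: logged in main at line 17
  2: logged in derive_floor at line 8
  3: logged in merge_totals at line 2
  4: logged in derive_floor at line 10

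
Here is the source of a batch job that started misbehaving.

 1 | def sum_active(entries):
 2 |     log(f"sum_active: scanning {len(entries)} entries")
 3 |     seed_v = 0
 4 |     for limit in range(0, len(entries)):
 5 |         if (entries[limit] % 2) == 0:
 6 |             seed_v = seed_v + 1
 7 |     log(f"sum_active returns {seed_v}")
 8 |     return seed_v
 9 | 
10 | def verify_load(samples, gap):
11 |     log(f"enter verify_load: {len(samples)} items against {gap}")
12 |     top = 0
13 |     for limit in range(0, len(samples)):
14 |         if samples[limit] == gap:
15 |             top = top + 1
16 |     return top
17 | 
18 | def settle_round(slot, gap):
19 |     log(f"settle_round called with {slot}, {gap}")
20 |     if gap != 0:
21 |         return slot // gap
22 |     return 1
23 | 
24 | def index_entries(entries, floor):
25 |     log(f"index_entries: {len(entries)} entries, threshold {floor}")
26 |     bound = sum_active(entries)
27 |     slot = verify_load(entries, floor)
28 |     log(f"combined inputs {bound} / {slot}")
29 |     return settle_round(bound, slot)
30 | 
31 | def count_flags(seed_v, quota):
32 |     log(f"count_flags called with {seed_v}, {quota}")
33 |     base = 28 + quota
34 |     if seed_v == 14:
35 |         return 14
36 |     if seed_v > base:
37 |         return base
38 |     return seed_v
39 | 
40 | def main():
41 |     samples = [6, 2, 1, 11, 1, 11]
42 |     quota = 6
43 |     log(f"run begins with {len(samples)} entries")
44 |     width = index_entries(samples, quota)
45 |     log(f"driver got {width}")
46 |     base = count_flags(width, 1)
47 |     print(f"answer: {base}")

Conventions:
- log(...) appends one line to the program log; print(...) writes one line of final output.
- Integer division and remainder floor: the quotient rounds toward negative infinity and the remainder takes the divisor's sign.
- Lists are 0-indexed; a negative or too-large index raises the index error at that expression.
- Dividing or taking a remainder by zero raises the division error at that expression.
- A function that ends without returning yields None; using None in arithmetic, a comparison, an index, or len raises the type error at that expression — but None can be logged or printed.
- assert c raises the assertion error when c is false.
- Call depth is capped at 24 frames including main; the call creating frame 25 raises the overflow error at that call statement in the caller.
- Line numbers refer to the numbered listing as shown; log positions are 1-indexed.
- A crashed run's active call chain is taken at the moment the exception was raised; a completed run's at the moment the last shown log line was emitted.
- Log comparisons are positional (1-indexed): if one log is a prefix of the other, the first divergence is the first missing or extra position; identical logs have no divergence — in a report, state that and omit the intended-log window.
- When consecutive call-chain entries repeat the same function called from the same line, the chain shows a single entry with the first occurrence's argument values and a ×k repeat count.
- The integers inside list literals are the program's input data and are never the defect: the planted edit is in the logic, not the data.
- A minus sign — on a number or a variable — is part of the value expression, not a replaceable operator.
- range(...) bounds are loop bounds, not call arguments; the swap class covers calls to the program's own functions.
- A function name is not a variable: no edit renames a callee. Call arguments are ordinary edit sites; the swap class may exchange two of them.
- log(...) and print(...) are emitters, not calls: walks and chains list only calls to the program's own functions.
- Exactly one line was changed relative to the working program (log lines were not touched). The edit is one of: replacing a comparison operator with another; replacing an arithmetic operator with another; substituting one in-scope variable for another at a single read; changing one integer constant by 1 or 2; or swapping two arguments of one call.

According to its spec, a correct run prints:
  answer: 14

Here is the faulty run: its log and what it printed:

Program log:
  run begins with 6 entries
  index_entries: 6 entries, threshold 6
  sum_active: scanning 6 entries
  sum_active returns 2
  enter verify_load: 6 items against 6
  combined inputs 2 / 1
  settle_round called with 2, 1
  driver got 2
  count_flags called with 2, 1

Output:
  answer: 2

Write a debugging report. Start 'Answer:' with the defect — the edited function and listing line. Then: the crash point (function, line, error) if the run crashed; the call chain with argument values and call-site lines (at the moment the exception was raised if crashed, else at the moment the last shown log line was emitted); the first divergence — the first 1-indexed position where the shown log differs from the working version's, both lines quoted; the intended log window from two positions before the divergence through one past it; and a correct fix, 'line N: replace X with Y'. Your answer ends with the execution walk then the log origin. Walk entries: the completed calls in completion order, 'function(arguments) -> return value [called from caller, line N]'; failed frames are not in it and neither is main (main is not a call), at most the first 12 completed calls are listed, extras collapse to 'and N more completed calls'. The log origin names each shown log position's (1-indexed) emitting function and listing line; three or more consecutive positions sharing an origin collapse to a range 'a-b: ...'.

Answer: the defect is in count_flags at line 34.
Key observation: The two runs log identically and part ways only at the printed values.
Call chain: main -> count_flags(2, 1) (called at line 46).
First divergence: none (the log streams are identical).
Execution walk:
  sum_active([6, 2, 1, 11, 1, 11]) -> 2  [called from index_entries, line 26]
  verify_load([6, 2, 1, 11, 1, 11], 6) -> 1  [called from index_entries, line 27]
  settle_round(2, 1) -> 2  [called from index_entries, line 29]
  index_entries([6, 2, 1, 11, 1, 11], 6) -> 2  [called from main, line 44]
  count_flags(2, 1) -> 2  [called from main, line 46]
Log origins:
  1 — main, line 43
  2 — index_entries, line 25
  3 — sum_active, line 2
  4 — sum_active, line 7
  5 — verify_load, line 11
  6 — index_entries, line 28
  7 — settle_round, line 19
  8 — main, line 45
  9 — count_flags, line 32
A correct fix: line 34: replace `==` with `<`.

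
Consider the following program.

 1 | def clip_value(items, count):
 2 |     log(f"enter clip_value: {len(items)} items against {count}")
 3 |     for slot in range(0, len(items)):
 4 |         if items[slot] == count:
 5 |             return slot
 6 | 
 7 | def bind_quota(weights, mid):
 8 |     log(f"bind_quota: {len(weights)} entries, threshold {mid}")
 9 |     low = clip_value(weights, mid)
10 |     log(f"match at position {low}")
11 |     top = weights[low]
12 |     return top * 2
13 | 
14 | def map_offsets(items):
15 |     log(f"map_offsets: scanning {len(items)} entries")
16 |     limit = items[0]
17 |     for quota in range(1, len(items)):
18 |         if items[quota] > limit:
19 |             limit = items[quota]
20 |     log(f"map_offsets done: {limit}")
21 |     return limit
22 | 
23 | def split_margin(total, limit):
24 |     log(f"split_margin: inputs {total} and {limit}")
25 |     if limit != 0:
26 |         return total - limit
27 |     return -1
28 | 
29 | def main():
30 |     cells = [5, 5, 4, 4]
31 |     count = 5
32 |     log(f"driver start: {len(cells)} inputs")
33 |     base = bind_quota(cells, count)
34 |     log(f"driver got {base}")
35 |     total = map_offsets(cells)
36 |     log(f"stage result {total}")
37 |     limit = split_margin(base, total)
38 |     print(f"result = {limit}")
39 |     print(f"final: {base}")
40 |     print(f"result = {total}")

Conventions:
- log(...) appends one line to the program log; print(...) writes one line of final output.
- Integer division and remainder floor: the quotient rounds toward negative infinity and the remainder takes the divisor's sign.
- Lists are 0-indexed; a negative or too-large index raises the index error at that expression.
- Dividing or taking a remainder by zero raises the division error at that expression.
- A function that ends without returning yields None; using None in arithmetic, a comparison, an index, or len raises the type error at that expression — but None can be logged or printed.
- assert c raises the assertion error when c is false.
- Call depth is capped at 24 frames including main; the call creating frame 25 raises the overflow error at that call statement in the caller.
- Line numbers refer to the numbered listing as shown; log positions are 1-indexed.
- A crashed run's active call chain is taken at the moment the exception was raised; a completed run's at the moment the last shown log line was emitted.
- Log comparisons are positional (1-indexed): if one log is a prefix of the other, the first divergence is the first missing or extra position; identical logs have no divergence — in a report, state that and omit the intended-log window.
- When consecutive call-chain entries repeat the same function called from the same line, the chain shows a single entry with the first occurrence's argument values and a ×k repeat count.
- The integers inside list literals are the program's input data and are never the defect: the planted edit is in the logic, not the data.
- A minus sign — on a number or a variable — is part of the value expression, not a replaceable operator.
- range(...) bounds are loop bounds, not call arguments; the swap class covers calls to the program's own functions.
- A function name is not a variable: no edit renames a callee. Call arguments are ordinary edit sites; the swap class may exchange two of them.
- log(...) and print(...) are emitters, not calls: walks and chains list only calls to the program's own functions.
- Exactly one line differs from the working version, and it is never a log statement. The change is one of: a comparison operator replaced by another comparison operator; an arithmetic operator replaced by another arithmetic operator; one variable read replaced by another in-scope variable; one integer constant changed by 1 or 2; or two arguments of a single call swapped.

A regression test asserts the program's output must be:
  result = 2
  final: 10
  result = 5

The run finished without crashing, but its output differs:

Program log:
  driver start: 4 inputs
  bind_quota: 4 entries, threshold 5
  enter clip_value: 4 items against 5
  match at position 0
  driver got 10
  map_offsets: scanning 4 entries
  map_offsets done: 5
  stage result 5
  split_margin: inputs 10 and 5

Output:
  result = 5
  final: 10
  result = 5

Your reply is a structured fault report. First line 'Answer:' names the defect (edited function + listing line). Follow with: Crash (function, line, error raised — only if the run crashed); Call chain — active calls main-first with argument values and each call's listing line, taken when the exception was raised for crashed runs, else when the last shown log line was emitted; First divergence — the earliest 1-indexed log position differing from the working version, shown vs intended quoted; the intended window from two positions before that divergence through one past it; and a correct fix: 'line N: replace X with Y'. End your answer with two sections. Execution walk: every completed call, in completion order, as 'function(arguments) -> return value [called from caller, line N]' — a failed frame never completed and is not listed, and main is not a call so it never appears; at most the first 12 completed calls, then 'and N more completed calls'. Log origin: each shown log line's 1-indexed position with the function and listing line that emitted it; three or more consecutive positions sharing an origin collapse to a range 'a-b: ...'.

Answer: the defect is in split_margin at line 26.
The tell: No log line changed; the fault shows up purely in the output.
Call chain: main -> split_margin(10, 5) (called at line 37).
First divergence: none (the log streams are identical).
Execution walk:
  clip_value([5, 5, 4, 4], 5) -> 0  [called from bind_quota, line 9]
  bind_quota([5, 5, 4, 4], 5) -> 10  [called from main, line 33]
  map_offsets([5, 5, 4, 4]) -> 5  [called from main, line 35]
  split_margin(10, 5) -> 5  [called from main, line 37]
Log line origins:
  1: logged in main at line 32
  2: logged in bind_quota at line 8
  3: logged in clip_value at line 2
  4: logged in bind_quota at line 10
  5: logged in main at line 34
  6: logged in map_offsets at line 15
  7: logged in map_offsets at line 20
  8: logged in main at line 36
  9: logged in split_margin at line 24
A correct fix: line 26: replace `-` with `//`.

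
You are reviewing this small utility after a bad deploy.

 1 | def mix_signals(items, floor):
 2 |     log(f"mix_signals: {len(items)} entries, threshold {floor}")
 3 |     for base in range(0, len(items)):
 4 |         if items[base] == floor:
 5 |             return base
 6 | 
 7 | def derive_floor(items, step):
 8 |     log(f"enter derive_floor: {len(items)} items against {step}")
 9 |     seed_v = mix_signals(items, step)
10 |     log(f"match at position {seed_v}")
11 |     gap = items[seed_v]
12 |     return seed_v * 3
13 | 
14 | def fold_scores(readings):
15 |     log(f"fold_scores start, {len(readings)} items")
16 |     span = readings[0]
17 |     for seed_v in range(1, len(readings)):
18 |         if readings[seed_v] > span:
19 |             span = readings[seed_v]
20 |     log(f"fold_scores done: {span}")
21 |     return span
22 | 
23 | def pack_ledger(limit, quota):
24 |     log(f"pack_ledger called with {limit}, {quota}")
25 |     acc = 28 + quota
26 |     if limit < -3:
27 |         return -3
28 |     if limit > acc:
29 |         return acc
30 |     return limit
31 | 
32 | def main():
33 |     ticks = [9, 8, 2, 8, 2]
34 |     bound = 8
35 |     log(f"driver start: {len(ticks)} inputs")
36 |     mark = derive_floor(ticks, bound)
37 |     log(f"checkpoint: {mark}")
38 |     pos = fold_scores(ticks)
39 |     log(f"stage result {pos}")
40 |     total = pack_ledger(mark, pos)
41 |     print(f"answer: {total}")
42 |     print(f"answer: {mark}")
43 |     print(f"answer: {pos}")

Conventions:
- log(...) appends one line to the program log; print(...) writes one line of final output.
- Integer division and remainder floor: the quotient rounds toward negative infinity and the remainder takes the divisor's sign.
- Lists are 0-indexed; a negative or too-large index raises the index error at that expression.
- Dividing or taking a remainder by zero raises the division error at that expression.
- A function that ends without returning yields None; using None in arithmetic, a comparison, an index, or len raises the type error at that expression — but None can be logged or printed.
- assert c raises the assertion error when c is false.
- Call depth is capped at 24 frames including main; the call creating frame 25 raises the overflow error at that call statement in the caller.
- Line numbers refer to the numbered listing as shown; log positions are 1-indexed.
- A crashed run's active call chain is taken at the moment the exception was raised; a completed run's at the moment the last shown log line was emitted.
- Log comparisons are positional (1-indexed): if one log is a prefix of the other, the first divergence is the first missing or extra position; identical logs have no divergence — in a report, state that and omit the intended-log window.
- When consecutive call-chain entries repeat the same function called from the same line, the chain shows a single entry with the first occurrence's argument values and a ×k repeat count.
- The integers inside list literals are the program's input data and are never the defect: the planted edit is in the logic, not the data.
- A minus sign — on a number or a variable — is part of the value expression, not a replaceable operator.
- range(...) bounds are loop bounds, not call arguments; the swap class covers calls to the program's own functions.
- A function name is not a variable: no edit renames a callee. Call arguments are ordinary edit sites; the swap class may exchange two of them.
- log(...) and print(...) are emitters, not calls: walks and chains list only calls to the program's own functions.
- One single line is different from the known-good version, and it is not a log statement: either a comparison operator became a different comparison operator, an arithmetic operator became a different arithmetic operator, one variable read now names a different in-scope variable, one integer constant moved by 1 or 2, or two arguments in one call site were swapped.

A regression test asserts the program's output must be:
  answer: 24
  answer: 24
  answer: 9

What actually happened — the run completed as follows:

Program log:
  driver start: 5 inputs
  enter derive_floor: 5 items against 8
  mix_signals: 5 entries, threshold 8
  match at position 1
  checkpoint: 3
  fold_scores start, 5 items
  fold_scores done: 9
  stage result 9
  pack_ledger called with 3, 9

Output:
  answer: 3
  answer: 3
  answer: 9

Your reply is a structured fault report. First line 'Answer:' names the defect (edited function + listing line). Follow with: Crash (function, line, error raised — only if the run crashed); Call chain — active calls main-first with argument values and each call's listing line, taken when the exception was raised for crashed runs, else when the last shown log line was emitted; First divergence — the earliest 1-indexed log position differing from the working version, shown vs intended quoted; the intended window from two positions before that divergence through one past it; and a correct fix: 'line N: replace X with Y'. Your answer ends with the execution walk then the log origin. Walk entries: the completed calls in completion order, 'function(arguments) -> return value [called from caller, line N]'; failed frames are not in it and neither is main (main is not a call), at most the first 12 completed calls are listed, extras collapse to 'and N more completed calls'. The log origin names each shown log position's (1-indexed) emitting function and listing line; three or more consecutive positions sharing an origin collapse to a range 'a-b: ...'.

Answer: the defect is in derive_floor at line 12.
The tell: The log first diverges at position 5: the faulty run prints 'checkpoint: 3' where the working version prints 'checkpoint: 24'.
Call chain: main -> pack_ledger(3, 9) (called at line 40).
First divergence: position 5 — the shown line 'checkpoint: 3' should read 'checkpoint: 24'.
Intended log window:
  3: mix_signals: 5 entries, threshold 8
  4: match at position 1
  5: checkpoint: 24
  6: fold_scores start, 5 items
Execution walk:
  mix_signals([9, 8, 2, 8, 2], 8) -> 1  [called from derive_floor, line 9]
  derive_floor([9, 8, 2, 8, 2], 8) -> 3  [called from main, line 36]
  fold_scores([9, 8, 2, 8, 2]) -> 9  [called from main, line 38]
  pack_ledger(3, 9) -> 3  [called from main, line 40]
Log origin:
  1: from main, line 35
  2: from derive_floor, line 8
  3: from mix_signals, line 2
  4: from derive_floor, line 10
  5: from main, line 37
  6: from fold_scores, line 15
  7: from fold_scores, line 20
  8: from main, line 39
  9: from pack_ledger, line 24
A correct fix: line 12: replace `seed_v` with `gap`.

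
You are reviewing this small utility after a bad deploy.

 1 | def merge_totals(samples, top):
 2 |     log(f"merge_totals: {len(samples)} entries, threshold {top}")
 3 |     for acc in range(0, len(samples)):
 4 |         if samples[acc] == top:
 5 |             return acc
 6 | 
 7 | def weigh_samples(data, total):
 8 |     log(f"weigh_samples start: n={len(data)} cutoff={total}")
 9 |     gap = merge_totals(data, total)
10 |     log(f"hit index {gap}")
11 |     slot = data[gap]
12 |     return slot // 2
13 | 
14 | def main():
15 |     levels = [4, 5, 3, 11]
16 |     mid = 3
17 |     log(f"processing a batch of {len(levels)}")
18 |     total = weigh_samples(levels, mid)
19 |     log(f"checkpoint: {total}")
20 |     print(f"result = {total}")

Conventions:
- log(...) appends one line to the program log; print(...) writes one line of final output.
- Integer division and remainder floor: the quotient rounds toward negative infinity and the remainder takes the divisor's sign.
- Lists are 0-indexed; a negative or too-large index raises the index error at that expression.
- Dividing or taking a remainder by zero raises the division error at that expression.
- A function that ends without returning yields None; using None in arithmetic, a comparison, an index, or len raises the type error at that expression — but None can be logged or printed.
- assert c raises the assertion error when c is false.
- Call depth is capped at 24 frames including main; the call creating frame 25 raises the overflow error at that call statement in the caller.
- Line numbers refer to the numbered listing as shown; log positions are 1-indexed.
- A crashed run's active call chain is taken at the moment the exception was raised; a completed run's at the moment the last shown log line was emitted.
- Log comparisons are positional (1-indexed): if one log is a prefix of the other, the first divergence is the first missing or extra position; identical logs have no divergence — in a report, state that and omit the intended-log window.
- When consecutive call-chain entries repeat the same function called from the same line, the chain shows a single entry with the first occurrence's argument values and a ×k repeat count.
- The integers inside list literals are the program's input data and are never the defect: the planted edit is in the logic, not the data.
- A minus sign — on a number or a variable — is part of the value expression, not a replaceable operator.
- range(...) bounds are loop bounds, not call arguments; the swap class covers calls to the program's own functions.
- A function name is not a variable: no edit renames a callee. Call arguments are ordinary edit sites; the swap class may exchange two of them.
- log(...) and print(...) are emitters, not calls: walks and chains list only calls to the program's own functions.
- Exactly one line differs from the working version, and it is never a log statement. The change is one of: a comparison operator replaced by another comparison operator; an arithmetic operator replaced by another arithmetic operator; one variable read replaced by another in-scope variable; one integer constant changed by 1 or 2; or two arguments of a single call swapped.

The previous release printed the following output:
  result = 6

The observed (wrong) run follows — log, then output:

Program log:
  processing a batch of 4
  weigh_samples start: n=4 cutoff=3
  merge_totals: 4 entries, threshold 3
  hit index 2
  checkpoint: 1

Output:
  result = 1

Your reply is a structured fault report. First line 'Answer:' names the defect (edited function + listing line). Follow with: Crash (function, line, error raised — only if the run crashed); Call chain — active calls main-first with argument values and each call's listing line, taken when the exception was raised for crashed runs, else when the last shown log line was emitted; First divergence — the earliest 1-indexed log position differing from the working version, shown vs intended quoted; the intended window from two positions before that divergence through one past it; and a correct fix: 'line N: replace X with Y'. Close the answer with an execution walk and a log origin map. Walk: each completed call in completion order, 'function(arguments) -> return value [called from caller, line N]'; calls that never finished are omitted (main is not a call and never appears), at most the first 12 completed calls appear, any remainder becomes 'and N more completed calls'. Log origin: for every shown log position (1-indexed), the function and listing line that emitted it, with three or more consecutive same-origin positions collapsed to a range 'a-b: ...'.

Answer: the defect is in weigh_samples at line 12.
Key fact: Log line 5 is where behavior first shows: 'checkpoint: 1' appears instead of 'checkpoint: 6'.
Call chain: main.
First divergence: position 5 — the shown line 'checkpoint: 1' should read 'checkpoint: 6'.
Intended log window:
  3: merge_totals: 4 entries, threshold 3
  4: hit index 2
  5: checkpoint: 6
Execution walk:
  merge_totals([4, 5, 3, 11], 3) -> 2  [called from weigh_samples, line 9]
  weigh_samples([4, 5, 3, 11], 3) -> 1  [called from main, line 18]
Origin of each log line:
  1 — main, line 17
  2 — weigh_samples, line 8
  3 — merge_totals, line 2
  4 — weigh_samples, line 10
  5 — main, line 19
A correct fix: line 12: replace `//` with `*`.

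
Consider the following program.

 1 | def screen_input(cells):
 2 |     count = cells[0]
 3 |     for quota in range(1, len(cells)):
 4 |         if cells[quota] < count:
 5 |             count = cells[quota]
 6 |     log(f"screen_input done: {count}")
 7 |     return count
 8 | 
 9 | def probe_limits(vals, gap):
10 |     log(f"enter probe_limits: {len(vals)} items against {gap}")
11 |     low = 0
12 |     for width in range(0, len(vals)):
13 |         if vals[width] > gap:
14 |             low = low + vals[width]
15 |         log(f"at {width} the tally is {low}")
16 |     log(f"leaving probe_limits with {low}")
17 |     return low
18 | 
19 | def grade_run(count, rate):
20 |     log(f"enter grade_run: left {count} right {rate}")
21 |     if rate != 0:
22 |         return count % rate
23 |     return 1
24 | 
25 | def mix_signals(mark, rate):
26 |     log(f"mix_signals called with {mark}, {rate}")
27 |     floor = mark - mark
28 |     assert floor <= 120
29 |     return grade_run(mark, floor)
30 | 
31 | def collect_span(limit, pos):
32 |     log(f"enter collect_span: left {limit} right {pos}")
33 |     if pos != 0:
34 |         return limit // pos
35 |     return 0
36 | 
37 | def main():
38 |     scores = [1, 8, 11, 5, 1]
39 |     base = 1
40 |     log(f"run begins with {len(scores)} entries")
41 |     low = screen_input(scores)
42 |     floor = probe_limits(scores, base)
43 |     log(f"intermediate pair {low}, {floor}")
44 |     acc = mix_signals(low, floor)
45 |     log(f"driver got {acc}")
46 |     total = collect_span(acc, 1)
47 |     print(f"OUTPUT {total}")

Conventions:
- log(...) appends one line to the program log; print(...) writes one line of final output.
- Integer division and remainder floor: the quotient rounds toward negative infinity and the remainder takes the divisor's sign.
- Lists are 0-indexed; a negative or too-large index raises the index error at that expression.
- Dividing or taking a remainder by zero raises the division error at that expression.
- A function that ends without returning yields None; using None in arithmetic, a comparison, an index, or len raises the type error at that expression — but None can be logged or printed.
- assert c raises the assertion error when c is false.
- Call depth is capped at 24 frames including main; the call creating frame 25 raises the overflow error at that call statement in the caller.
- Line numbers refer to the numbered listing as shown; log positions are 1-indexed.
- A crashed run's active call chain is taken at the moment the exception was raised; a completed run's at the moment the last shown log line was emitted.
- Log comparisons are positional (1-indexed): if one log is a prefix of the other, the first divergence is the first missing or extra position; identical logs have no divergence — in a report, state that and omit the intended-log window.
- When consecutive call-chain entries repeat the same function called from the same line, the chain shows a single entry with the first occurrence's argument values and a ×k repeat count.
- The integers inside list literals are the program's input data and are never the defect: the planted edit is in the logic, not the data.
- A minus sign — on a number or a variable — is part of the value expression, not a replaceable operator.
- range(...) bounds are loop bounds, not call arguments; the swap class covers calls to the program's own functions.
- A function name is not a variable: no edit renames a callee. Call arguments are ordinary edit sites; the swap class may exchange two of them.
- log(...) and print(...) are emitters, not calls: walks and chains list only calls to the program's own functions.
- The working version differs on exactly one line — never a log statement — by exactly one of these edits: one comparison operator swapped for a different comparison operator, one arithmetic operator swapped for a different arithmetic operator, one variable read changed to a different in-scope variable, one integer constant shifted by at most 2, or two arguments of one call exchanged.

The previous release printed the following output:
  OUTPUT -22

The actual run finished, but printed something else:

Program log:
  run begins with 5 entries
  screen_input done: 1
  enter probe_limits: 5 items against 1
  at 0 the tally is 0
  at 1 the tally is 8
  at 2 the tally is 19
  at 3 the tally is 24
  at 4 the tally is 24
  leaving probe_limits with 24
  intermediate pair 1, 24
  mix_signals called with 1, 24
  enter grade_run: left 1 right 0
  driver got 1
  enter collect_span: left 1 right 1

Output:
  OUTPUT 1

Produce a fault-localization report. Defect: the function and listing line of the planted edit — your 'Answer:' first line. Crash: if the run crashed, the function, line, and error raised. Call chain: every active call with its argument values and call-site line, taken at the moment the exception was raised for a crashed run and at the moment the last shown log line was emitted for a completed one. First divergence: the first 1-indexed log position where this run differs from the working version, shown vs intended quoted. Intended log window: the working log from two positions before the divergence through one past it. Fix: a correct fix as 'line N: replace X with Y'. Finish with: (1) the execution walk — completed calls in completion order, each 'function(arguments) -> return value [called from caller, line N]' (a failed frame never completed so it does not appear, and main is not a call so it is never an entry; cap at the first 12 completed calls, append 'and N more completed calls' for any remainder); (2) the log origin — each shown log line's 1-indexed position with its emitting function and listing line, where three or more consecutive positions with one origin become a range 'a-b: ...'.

Answer: the defect is in mix_signals at line 27.
Core observation: Log line 12 is where behavior first shows: 'enter grade_run: left 1 right 0' appears instead of 'enter grade_run: left 1 right -23'.
Call chain: main -> collect_span(1, 1) (called at line 46).
First divergence: position 12 — the shown line 'enter grade_run: left 1 right 0' should read 'enter grade_run: left 1 right -23'.
Intended log window:
  10: intermediate pair 1, 24
  11: mix_signals called with 1, 24
  12: enter grade_run: left 1 right -23
  13: driver got -22
Execution walk:
  screen_input([1, 8, 11, 5, 1]) -> 1  [called from main, line 41]
  probe_limits([1, 8, 11, 5, 1], 1) -> 24  [called from main, line 42]
  grade_run(1, 0) -> 1  [called from mix_signals, line 29]
  mix_signals(1, 24) -> 1  [called from main, line 44]
  collect_span(1, 1) -> 1  [called from main, line 46]
Log origins:
  1: emitted by main (line 40)
  2: emitted by screen_input (line 6)
  3: emitted by probe_limits (line 10)
  4-8: emitted by probe_limits (line 15)
  9: emitted by probe_limits (line 16)
  10: emitted by main (line 43)
  11: emitted by mix_signals (line 26)
  12: emitted by grade_run (line 20)
  13: emitted by main (line 45)
  14: emitted by collect_span (line 32)
A correct fix: line 27: replace `mark - mark` with `mark - rate`.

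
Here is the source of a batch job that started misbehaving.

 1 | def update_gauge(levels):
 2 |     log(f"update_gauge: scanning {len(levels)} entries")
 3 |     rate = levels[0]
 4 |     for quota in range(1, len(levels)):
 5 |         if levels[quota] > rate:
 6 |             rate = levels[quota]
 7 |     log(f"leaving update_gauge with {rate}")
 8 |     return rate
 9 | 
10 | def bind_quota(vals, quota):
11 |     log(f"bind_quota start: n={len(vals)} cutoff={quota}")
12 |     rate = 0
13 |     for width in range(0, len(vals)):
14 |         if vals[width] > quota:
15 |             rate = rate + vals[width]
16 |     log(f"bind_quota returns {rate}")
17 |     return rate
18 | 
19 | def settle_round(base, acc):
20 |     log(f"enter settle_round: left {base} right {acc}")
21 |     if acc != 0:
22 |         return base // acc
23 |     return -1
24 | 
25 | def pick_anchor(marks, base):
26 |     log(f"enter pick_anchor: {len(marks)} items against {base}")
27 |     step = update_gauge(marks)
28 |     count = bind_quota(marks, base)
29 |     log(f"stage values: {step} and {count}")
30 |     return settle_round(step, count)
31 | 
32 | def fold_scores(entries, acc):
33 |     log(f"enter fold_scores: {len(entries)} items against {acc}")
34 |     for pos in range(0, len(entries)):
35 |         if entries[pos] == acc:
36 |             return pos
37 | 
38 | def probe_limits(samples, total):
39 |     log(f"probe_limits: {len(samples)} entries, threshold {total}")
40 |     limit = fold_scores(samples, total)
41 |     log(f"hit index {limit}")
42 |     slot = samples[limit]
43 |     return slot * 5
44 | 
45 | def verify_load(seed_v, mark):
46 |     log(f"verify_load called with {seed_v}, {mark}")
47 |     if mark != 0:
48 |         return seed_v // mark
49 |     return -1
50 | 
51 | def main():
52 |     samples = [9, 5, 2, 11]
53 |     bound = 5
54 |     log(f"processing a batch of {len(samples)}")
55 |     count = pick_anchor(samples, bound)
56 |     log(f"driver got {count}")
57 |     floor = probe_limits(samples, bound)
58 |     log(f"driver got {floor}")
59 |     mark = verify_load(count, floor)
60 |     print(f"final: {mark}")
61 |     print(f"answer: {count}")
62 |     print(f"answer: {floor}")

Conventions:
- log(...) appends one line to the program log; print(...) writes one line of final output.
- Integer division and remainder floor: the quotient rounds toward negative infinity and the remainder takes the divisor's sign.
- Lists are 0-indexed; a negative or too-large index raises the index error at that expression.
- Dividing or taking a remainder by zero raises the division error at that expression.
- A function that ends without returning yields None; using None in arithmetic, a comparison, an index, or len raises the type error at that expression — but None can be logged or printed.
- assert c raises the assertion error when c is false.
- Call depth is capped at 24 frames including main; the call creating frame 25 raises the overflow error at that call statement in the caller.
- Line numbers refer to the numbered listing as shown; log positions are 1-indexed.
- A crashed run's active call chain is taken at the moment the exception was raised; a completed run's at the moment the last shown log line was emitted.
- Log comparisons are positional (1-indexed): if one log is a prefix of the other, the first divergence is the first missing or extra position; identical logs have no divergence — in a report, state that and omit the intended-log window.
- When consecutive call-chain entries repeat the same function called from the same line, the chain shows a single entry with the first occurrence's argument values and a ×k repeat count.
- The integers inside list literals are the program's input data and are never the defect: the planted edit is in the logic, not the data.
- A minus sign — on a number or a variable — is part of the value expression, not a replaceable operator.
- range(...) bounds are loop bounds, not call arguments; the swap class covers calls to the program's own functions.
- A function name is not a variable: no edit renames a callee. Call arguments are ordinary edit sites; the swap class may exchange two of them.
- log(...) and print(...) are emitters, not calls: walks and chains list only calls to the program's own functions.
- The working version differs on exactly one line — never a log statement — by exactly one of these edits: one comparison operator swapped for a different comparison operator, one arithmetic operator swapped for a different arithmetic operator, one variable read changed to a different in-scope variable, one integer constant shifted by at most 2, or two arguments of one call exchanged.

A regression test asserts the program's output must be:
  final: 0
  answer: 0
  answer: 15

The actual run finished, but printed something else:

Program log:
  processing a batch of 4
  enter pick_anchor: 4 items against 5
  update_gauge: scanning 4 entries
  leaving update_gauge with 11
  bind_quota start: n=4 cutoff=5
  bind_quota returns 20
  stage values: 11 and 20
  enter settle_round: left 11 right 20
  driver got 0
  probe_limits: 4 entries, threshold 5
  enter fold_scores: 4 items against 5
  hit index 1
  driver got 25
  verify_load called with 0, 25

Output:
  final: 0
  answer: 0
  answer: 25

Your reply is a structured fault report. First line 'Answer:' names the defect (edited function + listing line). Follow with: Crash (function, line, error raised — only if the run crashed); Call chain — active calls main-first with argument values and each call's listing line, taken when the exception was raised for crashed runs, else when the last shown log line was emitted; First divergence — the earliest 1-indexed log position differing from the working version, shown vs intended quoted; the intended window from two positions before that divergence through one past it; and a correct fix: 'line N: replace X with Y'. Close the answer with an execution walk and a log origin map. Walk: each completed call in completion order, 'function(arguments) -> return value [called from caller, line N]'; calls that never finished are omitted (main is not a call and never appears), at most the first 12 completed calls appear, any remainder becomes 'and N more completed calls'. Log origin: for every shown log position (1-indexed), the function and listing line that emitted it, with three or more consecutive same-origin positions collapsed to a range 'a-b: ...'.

Answer: the defect is in probe_limits at line 43.
Core observation: Position 13 is the first bad log line: 'driver got 25' should read 'driver got 15'.
Call chain: main -> verify_load(0, 25) (called at line 59).
First divergence: position 13 — shown 'driver got 25', intended 'driver got 15'.
Intended log window:
  11: enter fold_scores: 4 items against 5
  12: hit index 1
  13: driver got 15
  14: verify_load called with 0, 15
Execution walk:
  update_gauge([9, 5, 2, 11]) -> 11  [called from pick_anchor, line 27]
  bind_quota([9, 5, 2, 11], 5) -> 20  [called from pick_anchor, line 28]
  settle_round(11, 20) -> 0  [called from pick_anchor, line 30]
  pick_anchor([9, 5, 2, 11], 5) -> 0  [called from main, line 55]
  fold_scores([9, 5, 2, 11], 5) -> 1  [called from probe_limits, line 40]
  probe_limits([9, 5, 2, 11], 5) -> 25  [called from main, line 57]
  verify_load(0, 25) -> 0  [called from main, line 59]
Log origin:
  1: emitted by main (line 54)
  2: emitted by pick_anchor (line 26)
  3: emitted by update_gauge (line 2)
  4: emitted by update_gauge (line 7)
  5: emitted by bind_quota (line 11)
  6: emitted by bind_quota (line 16)
  7: emitted by pick_anchor (line 29)
  8: emitted by settle_round (line 20)
  9: emitted by main (line 56)
  10: emitted by probe_limits (line 39)
  11: emitted by fold_scores (line 33)
  12: emitted by probe_limits (line 41)
  13: emitted by main (line 58)
  14: emitted by verify_load (line 46)
A correct fix: line 43: replace `5` with `3`.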